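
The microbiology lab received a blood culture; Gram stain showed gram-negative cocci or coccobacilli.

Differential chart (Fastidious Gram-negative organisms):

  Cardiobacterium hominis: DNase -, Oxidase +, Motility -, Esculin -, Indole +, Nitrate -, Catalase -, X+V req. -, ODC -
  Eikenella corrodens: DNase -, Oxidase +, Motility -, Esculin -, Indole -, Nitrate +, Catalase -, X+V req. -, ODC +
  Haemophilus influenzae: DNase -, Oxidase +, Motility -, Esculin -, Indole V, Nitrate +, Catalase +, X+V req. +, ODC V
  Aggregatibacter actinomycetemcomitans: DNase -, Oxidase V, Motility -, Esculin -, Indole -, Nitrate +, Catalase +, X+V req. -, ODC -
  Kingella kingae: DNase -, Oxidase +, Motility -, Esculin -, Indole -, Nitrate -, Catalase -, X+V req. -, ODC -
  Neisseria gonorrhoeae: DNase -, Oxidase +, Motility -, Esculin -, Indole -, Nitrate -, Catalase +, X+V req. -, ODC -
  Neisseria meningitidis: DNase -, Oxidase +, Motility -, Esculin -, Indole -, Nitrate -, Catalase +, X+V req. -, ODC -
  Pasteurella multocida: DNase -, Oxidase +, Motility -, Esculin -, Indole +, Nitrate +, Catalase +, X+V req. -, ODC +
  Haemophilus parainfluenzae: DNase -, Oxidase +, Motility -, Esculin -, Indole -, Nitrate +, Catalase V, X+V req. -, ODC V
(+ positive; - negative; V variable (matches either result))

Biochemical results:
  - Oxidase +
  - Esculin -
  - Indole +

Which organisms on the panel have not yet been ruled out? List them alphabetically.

Indole +: excludes 6 organisms — 3 left.
Esculin -: all 3 remaining candidates are consistent.
Oxidase +: all 3 remaining candidates are consistent.

Cardiobacterium hominis, Haemophilus influenzae, Pasteurella multocida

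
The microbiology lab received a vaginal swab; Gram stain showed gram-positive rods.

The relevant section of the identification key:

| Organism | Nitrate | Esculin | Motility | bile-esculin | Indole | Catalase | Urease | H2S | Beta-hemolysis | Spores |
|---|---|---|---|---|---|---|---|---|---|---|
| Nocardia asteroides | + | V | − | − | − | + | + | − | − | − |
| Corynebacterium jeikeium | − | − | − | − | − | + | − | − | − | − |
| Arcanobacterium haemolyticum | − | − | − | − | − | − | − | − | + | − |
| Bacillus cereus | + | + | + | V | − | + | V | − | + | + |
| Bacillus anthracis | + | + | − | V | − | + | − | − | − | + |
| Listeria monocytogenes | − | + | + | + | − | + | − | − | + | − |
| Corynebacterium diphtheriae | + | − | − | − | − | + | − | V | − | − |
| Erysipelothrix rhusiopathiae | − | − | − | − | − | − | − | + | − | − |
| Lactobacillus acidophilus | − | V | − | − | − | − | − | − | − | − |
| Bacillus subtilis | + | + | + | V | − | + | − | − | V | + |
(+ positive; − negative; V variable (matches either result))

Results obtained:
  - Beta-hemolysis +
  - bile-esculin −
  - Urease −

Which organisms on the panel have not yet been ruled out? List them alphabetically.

Arcanobacterium haemolyticum, Bacillus cereus, Bacillus subtilis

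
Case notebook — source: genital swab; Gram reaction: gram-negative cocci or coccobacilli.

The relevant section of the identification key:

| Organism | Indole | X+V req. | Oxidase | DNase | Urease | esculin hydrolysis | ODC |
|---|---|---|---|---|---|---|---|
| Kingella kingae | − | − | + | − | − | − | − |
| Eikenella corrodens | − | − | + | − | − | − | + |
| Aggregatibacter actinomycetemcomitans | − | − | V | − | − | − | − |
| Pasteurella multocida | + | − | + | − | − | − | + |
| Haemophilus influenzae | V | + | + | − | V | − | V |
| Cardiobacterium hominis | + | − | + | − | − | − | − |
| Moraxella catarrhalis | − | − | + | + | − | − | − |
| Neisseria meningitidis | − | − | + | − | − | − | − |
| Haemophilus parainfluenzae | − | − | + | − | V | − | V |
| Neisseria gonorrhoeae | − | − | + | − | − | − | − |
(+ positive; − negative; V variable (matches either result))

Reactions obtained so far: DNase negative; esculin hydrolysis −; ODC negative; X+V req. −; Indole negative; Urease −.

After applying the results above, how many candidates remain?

X+V req. −: excludes Haemophilus influenzae — 9 left.
DNase −: excludes Moraxella catarrhalis — 8 left.
Indole −: excludes Pasteurella multocida, Cardiobacterium hominis — 6 left.
ODC −: excludes Eikenella corrodens — 5 left.
Urease −: all 5 remaining candidates are consistent.
esculin hydrolysis −: all 5 remaining candidates are consistent.
Still consistent: Aggregatibacter actinomycetemcomitans, Haemophilus parainfluenzae, Kingella kingae, Neisseria gonorrhoeae, Neisseria meningitidis.

5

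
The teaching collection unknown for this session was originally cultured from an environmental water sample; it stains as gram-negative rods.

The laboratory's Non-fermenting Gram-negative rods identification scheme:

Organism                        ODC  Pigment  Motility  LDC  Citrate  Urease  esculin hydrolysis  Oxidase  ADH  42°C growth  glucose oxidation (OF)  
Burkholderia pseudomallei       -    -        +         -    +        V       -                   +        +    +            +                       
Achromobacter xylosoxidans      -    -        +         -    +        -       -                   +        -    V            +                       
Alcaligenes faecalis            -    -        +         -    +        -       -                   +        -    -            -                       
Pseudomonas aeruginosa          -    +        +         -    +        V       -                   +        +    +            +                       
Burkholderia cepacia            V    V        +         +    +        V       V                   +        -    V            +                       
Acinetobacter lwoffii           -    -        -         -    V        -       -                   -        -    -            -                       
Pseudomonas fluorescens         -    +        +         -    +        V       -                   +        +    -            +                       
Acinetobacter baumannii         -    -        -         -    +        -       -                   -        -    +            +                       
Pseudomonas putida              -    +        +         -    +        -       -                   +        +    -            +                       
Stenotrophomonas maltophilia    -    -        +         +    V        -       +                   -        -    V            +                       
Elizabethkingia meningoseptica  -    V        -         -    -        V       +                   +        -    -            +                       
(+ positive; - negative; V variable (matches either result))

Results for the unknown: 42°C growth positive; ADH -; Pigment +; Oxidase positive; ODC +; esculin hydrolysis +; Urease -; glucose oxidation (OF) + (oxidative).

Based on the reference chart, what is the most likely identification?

esculin hydrolysis +: excludes 8 organisms — 3 left.
Pigment +: excludes Stenotrophomonas maltophilia — 2 left.
Urease -: all 2 remaining candidates are consistent.
glucose oxidation (OF) +: all 2 remaining candidates are consistent.
ODC +: excludes Elizabethkingia meningoseptica — 1 left.
42°C growth +: the one remaining candidate is consistent.
ADH -: the one remaining candidate is consistent.
Oxidase +: the one remaining candidate is consistent.

Burkholderia cepacia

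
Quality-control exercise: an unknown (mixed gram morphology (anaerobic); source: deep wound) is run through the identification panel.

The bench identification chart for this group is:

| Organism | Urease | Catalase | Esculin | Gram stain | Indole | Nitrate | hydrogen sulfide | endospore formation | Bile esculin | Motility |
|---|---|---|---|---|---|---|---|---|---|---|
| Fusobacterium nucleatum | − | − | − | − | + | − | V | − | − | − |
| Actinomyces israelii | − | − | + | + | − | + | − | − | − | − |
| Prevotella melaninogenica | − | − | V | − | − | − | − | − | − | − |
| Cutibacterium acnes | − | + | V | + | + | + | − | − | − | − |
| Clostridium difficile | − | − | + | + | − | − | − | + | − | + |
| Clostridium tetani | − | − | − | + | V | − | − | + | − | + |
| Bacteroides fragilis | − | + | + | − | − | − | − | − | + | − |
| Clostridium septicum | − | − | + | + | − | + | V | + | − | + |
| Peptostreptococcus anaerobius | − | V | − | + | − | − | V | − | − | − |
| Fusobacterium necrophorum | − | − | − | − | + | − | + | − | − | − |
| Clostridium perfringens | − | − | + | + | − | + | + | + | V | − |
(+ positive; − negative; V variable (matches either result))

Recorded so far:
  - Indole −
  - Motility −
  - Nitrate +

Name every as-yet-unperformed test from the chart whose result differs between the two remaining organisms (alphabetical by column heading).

endospore formation, hydrogen sulfide

Nitrate +: excludes 7 organisms — 4 left.
Motility −: excludes Clostridium septicum — 3 left.
Indole −: excludes Cutibacterium acnes — 2 left.
Two candidates remain: Actinomyces israelii and Clostridium perfringens.
  Urease: − vs − — same for both, does not separate.
  Catalase: − vs − — same for both, does not separate.
  Esculin: + vs + — same for both, does not separate.
  Gram stain: + vs + — same for both, does not separate.
  hydrogen sulfide: Actinomyces israelii −, Clostridium perfringens + — discriminates.
  endospore formation: Actinomyces israelii −, Clostridium perfringens + — discriminates.
  Bile esculin: − vs V — variable for at least one, does not separate.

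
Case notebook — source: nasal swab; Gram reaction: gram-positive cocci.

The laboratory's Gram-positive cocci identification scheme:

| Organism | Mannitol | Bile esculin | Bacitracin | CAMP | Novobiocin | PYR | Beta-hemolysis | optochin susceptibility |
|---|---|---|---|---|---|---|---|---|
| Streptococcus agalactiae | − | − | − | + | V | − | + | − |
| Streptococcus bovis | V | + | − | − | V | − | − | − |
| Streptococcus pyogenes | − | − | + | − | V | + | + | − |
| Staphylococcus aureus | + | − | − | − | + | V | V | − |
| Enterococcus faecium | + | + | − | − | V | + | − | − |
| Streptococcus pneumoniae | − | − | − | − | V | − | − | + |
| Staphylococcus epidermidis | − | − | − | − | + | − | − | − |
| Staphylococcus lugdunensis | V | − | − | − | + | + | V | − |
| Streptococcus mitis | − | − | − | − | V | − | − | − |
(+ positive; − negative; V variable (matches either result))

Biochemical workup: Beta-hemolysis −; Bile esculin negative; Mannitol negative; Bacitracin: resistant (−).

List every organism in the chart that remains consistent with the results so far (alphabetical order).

Mannitol −: excludes Staphylococcus aureus, Enterococcus faecium — 7 left.
Bile esculin −: excludes Streptococcus bovis — 6 left.
Bacitracin −: excludes Streptococcus pyogenes — 5 left.
Beta-hemolysis −: excludes Streptococcus agalactiae — 4 left.

Staphylococcus epidermidis, Staphylococcus lugdunensis, Streptococcus mitis, Streptococcus pneumoniae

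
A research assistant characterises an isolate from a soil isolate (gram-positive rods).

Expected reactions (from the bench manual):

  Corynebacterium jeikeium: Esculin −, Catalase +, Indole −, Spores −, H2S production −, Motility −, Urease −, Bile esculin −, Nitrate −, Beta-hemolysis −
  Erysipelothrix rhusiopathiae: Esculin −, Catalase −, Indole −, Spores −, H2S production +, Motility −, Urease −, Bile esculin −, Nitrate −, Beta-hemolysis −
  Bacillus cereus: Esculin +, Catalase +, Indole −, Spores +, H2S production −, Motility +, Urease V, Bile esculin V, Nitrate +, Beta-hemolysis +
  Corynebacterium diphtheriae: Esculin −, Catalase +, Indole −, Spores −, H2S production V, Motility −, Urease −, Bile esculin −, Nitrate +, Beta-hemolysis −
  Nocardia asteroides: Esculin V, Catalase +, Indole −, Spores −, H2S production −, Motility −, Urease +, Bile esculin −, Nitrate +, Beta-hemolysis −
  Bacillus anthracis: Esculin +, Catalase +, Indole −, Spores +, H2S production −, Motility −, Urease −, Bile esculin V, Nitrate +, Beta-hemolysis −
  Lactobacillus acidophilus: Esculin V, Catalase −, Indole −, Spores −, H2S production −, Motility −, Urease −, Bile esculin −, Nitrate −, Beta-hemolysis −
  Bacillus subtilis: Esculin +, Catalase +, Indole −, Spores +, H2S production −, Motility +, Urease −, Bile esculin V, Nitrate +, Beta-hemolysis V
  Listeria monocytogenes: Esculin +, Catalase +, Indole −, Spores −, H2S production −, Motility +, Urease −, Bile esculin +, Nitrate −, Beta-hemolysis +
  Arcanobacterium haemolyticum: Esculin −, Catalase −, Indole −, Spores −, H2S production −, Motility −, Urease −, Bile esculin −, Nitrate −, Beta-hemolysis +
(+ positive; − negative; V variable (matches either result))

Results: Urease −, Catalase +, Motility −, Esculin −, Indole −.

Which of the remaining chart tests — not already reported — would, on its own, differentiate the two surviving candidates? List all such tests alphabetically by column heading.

Nitrate

Catalase +: excludes Erysipelothrix rhusiopathiae, Lactobacillus acidophilus, Arcanobacterium haemolyticum — 7 left.
Indole −: all 7 remaining candidates are consistent.
Urease −: excludes Nocardia asteroides — 6 left.
Motility −: excludes Bacillus cereus, Bacillus subtilis, Listeria monocytogenes — 3 left.
Esculin −: excludes Bacillus anthracis — 2 left.
Two candidates remain: Corynebacterium diphtheriae and Corynebacterium jeikeium.
  Spores: − vs − — same for both, does not separate.
  H2S production: V vs − — variable for at least one, does not separate.
  Bile esculin: − vs − — same for both, does not separate.
  Nitrate: Corynebacterium diphtheriae +, Corynebacterium jeikeium − — discriminates.
  Beta-hemolysis: − vs − — same for both, does not separate.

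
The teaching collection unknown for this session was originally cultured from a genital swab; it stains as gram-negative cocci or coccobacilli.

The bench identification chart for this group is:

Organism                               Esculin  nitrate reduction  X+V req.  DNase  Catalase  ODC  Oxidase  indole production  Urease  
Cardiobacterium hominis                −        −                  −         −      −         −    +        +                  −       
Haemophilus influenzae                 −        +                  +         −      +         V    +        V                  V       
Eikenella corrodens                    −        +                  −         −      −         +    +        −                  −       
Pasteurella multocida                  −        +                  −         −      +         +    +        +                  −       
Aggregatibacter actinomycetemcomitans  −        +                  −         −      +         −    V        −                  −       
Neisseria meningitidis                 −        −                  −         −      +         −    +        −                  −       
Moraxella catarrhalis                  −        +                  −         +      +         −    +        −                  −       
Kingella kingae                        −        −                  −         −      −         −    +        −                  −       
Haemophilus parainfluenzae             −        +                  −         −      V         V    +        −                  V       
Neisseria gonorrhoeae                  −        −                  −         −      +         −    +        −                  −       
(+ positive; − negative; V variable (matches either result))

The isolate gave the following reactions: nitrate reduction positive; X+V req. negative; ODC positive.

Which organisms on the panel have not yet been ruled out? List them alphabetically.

Eikenella corrodens, Haemophilus parainfluenzae, Pasteurella multocida

X+V req. −: excludes Haemophilus influenzae — 9 left.
nitrate reduction +: excludes Cardiobacterium hominis, Neisseria meningitidis, Kingella kingae, Neisseria gonorrhoeae — 5 left.
ODC +: excludes Aggregatibacter actinomycetemcomitans, Moraxella catarrhalis — 3 left.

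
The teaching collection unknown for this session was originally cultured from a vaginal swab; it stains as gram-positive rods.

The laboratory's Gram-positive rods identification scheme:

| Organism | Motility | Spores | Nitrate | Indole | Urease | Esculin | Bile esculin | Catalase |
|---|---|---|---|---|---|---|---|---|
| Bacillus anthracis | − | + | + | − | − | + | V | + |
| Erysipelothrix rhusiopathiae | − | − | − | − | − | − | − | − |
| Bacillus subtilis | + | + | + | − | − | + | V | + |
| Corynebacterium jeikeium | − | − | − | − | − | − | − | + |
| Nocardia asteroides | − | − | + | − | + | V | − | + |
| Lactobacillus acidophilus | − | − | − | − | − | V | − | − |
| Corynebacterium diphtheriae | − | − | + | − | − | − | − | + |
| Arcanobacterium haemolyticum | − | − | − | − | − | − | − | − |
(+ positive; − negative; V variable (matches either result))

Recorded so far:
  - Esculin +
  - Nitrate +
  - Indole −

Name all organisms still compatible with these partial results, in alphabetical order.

Nitrate +: excludes Erysipelothrix rhusiopathiae, Corynebacterium jeikeium, Lactobacillus acidophilus, Arcanobacterium haemolyticum — 4 left.
Esculin +: excludes Corynebacterium diphtheriae — 3 left.
Indole −: all 3 remaining candidates are consistent.

Bacillus anthracis, Bacillus subtilis, Nocardia asteroides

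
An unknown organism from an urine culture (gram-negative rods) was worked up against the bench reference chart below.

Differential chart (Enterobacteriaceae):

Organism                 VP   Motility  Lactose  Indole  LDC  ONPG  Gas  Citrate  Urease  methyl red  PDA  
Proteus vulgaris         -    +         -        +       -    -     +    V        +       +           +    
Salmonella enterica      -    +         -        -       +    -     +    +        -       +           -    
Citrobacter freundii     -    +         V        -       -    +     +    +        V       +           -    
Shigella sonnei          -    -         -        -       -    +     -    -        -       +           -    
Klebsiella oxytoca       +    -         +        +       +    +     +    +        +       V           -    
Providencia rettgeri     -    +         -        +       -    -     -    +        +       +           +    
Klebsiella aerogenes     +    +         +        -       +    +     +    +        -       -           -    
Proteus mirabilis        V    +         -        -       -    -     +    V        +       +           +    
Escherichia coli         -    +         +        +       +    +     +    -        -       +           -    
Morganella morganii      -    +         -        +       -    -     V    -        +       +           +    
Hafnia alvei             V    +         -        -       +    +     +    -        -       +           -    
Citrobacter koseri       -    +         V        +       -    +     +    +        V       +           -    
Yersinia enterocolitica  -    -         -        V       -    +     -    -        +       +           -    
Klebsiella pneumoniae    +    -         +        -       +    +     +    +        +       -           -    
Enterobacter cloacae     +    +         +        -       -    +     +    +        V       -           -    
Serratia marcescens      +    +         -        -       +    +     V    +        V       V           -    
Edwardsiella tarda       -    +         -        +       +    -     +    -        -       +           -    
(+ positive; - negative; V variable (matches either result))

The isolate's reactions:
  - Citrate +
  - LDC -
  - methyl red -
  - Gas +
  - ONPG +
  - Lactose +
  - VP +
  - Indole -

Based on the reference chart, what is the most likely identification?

Enterobacter cloacae

VP +: excludes 10 organisms — 7 left.
Indole -: excludes Klebsiella oxytoca — 6 left.
Lactose +: excludes Proteus mirabilis, Hafnia alvei, Serratia marcescens — 3 left.
Gas +: all 3 remaining candidates are consistent.
Citrate +: all 3 remaining candidates are consistent.
ONPG +: all 3 remaining candidates are consistent.
LDC -: excludes Klebsiella aerogenes, Klebsiella pneumoniae — 1 left.
methyl red -: the one remaining candidate is consistent.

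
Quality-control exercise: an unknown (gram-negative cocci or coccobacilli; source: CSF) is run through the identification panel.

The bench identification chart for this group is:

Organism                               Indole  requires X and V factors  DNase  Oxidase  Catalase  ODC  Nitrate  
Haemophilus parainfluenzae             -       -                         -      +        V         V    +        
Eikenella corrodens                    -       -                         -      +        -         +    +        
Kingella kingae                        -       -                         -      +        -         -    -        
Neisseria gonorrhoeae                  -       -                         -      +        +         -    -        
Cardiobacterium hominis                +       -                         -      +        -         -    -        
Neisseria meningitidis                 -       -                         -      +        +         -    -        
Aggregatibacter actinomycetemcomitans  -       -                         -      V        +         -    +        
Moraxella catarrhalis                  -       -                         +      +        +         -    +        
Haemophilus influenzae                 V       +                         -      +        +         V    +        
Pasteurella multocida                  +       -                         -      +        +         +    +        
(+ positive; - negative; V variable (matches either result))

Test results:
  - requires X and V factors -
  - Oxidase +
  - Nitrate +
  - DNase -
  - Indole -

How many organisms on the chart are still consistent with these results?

Nitrate +: excludes Kingella kingae, Neisseria gonorrhoeae, Cardiobacterium hominis, Neisseria meningitidis — 6 left.
requires X and V factors -: excludes Haemophilus influenzae — 5 left.
DNase -: excludes Moraxella catarrhalis — 4 left.
Oxidase +: all 4 remaining candidates are consistent.
Indole -: excludes Pasteurella multocida — 3 left.
Still consistent: Aggregatibacter actinomycetemcomitans, Eikenella corrodens, Haemophilus parainfluenzae.

3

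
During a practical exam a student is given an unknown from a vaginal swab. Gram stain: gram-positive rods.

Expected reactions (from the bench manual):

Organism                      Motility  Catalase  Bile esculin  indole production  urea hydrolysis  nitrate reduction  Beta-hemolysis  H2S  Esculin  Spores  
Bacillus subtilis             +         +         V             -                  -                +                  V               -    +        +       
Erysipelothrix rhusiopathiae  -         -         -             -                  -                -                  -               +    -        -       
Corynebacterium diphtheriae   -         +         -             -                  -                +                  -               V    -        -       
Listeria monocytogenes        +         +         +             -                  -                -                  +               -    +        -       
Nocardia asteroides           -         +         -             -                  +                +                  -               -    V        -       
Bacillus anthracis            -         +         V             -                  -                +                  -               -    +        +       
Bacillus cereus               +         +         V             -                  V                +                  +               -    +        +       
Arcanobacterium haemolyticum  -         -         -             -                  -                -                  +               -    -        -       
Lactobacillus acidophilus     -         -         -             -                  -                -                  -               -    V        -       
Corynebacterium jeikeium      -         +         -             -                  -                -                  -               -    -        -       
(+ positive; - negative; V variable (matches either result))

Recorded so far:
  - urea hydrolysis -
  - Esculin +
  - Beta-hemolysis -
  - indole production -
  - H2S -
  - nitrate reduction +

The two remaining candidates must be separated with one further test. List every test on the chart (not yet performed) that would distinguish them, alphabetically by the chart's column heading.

Motility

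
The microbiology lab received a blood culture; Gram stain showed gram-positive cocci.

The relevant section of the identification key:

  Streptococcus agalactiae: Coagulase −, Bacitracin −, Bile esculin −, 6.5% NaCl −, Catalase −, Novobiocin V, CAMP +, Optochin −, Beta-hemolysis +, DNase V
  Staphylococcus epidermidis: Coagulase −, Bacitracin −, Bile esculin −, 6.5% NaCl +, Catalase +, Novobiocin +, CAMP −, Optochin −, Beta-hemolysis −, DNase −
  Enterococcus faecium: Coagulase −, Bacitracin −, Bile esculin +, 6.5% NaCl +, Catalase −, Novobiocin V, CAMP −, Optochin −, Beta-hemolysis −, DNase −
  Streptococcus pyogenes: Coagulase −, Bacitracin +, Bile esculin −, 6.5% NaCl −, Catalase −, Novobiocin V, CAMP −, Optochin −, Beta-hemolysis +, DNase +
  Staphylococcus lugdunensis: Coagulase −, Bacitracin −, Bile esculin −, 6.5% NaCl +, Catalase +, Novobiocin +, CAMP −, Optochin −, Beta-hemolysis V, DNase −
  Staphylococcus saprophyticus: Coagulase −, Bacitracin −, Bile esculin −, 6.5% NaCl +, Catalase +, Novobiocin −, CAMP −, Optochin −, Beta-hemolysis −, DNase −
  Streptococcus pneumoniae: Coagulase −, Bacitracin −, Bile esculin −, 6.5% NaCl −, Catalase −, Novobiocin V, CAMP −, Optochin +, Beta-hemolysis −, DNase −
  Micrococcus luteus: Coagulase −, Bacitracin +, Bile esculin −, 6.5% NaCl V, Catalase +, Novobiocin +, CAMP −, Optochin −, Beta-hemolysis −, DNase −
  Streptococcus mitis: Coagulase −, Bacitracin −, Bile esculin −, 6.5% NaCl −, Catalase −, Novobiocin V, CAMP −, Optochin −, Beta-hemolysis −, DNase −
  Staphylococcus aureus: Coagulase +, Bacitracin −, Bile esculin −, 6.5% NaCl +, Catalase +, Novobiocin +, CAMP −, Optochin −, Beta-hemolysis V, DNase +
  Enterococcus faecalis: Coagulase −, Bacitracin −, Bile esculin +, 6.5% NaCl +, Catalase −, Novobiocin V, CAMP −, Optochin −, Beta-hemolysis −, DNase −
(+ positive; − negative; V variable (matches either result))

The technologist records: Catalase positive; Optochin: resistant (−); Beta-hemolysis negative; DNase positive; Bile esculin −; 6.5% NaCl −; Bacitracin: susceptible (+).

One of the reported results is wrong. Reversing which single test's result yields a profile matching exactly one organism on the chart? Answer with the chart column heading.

As reported, no row in the chart matches all 7 reactions.
Reversing 6.5% NaCl → still no organism matches.
Reversing DNase (to −) → unique match: Micrococcus luteus.
Reversing Beta-hemolysis → still no organism matches.
Reversing Bacitracin → still no organism matches.
Reversing Bile esculin → still no organism matches.
Reversing Catalase → still no organism matches.
Reversing Optochin → still no organism matches.

DNase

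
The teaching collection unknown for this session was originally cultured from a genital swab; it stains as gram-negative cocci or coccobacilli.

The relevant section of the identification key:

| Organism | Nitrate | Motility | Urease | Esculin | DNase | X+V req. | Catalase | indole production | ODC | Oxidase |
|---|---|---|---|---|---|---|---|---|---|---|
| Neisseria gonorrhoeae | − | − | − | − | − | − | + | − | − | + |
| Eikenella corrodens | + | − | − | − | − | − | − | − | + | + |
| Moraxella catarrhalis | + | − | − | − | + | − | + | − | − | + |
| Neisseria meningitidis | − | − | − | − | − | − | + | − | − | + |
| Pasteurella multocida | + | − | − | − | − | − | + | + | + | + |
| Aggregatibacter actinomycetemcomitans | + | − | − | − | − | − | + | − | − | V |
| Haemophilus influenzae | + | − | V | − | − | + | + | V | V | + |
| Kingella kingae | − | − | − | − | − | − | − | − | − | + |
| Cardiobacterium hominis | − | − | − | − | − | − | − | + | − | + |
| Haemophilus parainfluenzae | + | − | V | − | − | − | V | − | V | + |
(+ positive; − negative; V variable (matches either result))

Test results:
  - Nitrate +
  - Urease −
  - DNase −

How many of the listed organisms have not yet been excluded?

Nitrate +: excludes Neisseria gonorrhoeae, Neisseria meningitidis, Kingella kingae, Cardiobacterium hominis — 6 left.
DNase −: excludes Moraxella catarrhalis — 5 left.
Urease −: all 5 remaining candidates are consistent.
Still consistent: Aggregatibacter actinomycetemcomitans, Eikenella corrodens, Haemophilus influenzae, Haemophilus parainfluenzae, Pasteurella multocida.

5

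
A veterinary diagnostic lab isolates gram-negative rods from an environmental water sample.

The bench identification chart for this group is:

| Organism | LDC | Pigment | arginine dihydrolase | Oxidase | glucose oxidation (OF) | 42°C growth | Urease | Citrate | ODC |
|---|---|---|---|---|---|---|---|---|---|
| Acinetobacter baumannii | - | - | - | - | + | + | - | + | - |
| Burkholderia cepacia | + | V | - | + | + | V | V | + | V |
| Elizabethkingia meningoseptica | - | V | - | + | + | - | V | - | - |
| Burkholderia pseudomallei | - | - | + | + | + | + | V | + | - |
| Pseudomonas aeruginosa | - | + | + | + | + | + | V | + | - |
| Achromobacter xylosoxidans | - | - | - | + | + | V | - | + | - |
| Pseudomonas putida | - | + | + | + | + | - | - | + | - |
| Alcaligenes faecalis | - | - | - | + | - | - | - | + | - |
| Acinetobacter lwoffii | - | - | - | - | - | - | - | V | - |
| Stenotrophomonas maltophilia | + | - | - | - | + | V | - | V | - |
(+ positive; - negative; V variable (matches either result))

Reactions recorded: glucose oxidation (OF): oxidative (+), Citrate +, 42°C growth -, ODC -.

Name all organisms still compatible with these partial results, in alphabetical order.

Achromobacter xylosoxidans, Burkholderia cepacia, Pseudomonas putida, Stenotrophomonas maltophilia

Citrate +: excludes Elizabethkingia meningoseptica — 9 left.
glucose oxidation (OF) +: excludes Alcaligenes faecalis, Acinetobacter lwoffii — 7 left.
ODC -: all 7 remaining candidates are consistent.
42°C growth -: excludes Acinetobacter baumannii, Burkholderia pseudomallei, Pseudomonas aeruginosa — 4 left.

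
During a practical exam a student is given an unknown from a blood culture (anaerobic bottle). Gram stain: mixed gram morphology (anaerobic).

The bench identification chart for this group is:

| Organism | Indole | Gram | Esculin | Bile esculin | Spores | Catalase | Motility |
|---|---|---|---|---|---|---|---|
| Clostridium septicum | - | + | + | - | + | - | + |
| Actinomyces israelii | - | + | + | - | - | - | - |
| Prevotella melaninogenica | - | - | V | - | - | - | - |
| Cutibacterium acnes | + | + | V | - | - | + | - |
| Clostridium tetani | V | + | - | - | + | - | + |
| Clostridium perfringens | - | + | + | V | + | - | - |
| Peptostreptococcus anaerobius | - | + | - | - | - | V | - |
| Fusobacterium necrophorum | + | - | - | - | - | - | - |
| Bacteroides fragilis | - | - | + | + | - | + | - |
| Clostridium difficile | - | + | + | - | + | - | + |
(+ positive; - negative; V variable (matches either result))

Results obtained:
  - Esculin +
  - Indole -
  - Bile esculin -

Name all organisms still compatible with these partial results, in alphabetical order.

Actinomyces israelii, Clostridium difficile, Clostridium perfringens, Clostridium septicum, Prevotella melaninogenica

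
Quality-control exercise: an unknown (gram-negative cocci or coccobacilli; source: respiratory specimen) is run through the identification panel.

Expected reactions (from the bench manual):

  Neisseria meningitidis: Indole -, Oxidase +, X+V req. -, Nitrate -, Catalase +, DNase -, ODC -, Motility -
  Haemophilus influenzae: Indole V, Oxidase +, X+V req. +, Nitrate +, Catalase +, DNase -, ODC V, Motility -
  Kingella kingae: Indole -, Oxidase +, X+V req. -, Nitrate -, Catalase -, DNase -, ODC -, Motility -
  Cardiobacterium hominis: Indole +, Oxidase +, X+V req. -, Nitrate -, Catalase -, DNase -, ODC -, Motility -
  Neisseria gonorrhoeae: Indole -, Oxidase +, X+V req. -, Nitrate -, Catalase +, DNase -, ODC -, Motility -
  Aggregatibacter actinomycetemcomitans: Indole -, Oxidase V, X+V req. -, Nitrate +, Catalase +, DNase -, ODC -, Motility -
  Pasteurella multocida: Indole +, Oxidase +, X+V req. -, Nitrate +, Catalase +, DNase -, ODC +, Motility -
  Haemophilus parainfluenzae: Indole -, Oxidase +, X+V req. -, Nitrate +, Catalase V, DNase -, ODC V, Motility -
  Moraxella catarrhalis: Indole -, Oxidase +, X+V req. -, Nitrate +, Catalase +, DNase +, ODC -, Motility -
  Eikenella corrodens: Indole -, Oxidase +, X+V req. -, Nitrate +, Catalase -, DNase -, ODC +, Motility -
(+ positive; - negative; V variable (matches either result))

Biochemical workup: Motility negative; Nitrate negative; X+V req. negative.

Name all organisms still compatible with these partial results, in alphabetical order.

Cardiobacterium hominis, Kingella kingae, Neisseria gonorrhoeae, Neisseria meningitidis

X+V req. -: excludes Haemophilus influenzae — 9 left.
Motility -: all 9 remaining candidates are consistent.
Nitrate -: excludes 5 organisms — 4 left.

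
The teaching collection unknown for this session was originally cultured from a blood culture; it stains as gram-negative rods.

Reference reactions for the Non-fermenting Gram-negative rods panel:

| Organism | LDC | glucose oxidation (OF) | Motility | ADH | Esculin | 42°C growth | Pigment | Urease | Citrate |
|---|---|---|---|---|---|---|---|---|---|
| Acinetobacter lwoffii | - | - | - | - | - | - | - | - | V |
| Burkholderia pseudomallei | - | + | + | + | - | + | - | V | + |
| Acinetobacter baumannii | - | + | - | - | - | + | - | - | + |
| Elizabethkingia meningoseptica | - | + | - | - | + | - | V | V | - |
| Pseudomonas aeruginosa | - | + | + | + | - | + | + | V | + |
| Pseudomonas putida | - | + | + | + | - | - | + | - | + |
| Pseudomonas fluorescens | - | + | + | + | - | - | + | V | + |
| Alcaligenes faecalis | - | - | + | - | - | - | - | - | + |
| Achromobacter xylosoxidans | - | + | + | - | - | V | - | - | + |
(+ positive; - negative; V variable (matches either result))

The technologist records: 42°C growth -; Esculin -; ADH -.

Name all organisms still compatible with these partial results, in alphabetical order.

ADH -: excludes Burkholderia pseudomallei, Pseudomonas aeruginosa, Pseudomonas putida, Pseudomonas fluorescens — 5 left.
42°C growth -: excludes Acinetobacter baumannii — 4 left.
Esculin -: excludes Elizabethkingia meningoseptica — 3 left.

Achromobacter xylosoxidans, Acinetobacter lwoffii, Alcaligenes faecalis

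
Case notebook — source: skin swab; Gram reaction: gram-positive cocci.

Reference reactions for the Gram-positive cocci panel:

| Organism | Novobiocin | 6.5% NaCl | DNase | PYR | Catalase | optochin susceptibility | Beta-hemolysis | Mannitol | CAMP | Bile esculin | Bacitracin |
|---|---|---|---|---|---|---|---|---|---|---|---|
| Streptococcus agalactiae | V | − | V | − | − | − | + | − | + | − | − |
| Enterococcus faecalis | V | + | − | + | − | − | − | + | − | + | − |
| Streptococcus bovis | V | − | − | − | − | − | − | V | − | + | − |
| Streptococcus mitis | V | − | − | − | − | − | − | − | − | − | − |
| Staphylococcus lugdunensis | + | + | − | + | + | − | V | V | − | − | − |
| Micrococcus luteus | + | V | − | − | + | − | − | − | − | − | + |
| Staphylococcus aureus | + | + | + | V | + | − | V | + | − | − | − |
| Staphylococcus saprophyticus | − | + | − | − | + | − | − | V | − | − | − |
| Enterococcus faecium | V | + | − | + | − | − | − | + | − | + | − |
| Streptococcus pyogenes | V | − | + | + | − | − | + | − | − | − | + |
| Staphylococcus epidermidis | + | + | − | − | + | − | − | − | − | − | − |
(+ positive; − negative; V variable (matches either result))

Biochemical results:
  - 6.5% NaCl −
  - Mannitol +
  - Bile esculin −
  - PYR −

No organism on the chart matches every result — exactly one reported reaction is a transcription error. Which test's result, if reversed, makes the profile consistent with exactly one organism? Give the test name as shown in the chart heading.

Bile esculin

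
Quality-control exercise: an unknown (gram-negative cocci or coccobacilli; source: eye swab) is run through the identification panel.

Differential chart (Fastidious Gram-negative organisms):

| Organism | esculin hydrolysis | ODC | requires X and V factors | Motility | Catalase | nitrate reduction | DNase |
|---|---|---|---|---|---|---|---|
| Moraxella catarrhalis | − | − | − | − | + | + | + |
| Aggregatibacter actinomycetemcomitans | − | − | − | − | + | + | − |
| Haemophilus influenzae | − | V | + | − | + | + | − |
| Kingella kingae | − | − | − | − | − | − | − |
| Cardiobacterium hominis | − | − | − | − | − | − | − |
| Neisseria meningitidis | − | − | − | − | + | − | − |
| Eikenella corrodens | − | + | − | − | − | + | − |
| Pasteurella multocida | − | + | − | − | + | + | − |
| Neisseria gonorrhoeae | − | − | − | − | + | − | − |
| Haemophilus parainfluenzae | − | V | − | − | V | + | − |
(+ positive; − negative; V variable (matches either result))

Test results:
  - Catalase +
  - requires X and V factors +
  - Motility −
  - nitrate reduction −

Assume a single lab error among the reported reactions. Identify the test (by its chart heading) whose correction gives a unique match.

nitrate reduction

As reported, no row in the chart matches all 4 reactions.
Reversing nitrate reduction (to +) → unique match: Haemophilus influenzae.
Reversing requires X and V factors → 2 organisms match (not unique).
Reversing Catalase → still no organism matches.
Reversing Motility → still no organism matches.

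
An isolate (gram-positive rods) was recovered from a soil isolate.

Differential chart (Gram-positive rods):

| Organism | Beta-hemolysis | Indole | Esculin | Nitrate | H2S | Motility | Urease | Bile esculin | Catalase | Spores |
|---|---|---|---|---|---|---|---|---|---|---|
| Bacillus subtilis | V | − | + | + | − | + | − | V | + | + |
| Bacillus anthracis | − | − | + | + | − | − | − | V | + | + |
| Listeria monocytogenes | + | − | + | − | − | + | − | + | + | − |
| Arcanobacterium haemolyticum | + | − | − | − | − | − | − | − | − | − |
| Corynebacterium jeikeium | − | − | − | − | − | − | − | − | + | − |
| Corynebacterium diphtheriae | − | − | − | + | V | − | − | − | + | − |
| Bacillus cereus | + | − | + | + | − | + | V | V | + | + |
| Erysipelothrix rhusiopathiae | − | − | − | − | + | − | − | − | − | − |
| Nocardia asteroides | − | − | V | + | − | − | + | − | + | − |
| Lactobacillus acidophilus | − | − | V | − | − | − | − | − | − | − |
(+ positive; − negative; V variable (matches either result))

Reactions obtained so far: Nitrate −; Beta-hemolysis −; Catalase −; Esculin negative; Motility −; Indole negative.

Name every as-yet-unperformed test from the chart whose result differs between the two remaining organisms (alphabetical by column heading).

Esculin −: excludes Bacillus subtilis, Bacillus anthracis, Listeria monocytogenes, Bacillus cereus — 6 left.
Indole −: all 6 remaining candidates are consistent.
Motility −: all 6 remaining candidates are consistent.
Beta-hemolysis −: excludes Arcanobacterium haemolyticum — 5 left.
Nitrate −: excludes Corynebacterium diphtheriae, Nocardia asteroides — 3 left.
Catalase −: excludes Corynebacterium jeikeium — 2 left.
Two candidates remain: Erysipelothrix rhusiopathiae and Lactobacillus acidophilus.
  H2S: Erysipelothrix rhusiopathiae +, Lactobacillus acidophilus − — discriminates.
  Urease: − vs − — same for both, does not separate.
  Bile esculin: − vs − — same for both, does not separate.
  Spores: − vs − — same for both, does not separate.

H2S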